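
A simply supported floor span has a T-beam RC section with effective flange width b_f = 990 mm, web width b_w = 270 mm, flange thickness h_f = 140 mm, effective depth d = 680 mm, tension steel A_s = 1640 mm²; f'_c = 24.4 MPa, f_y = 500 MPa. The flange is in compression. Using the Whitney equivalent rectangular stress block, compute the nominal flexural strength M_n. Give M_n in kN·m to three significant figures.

M_n ≈ 541 kN·m

Tension: T = A_s f_y = 1640 × 500 = 820000 N.
Try a within the flange: a = T/(0.85 f'_c b_f) = 820000/(0.85 × 24.4 × 990) = 39.94 mm.
Since a = 39.94 ≤ h_f = 140 mm, the stress block lies entirely in the flange; analyse as a rectangular beam of width b_f.
M_n = T(d − a/2) = 820000 × (680 − 19.97) = 541.22 × 10⁶ N·mm.
M_n = 541.22 kN·m.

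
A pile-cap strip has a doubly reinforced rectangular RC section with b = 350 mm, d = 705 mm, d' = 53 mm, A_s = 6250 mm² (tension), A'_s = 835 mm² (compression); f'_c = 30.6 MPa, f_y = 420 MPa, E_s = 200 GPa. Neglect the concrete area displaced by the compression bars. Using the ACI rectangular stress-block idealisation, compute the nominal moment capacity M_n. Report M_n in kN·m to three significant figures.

M_n ≈ 1550 kN·m

Assume both tension and compression steel yield.
Net tension couple steel: A_s − A'_s = 5415 mm².
a = (A_s − A'_s) f_y / (0.85 f'_c b) = 2274300/(0.85 × 30.6 × 350) = 249.83 mm.
c = a/β₁ = 249.83/0.831 = 300.64 mm; ε'_s = 0.003(c − d')/c = 0.0025 ≥ f_y/E_s = 0.0021, so compression steel does yield.
M_n = (A_s − A'_s) f_y (d − a/2) + A'_s f_y (d − d') = [2274300 × (705 − 124.915) + 350700 × (705 − 53)] × 10⁻⁶ = 1319.29 + 228.66 = 1547.95 kN·m.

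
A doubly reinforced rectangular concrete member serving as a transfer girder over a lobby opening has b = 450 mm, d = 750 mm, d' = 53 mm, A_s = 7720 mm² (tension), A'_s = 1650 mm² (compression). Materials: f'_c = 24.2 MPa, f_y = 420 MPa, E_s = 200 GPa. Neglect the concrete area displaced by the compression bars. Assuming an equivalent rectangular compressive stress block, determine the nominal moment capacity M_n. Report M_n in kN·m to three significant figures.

M_n ≈ 2040 kN·m

Assume both tension and compression steel yield.
Net tension couple steel: A_s − A'_s = 6070 mm².
a = (A_s − A'_s) f_y / (0.85 f'_c b) = 2549400/(0.85 × 24.2 × 450) = 275.42 mm.
c = a/β₁ = 275.42/0.85 = 324.02 mm; ε'_s = 0.003(c − d')/c = 0.0025 ≥ f_y/E_s = 0.0021, so compression steel does yield.
M_n = (A_s − A'_s) f_y (d − a/2) + A'_s f_y (d − d') = [2549400 × (750 − 137.71) + 693000 × (750 − 53)] × 10⁻⁶ = 1560.97 + 483.02 = 2043.99 kN·m.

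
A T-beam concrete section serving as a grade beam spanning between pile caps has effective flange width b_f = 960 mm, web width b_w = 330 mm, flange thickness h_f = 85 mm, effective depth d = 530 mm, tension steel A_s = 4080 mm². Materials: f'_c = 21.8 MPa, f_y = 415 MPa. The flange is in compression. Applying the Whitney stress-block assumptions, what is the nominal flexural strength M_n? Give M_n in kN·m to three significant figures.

M_n ≈ 815 kN·m

Tension: T = A_s f_y = 4080 × 415 = 1693200 N.
Try a within the flange: a = T/(0.85 f'_c b_f) = 1693200/(0.85 × 21.8 × 960) = 95.18 mm.
a = 95.18 > h_f = 85 mm: the block extends into the web. Split into flange-overhang and web parts.
C_f = 0.85 f'_c (b_f − b_w) h_f = 0.85 × 21.8 × (960 − 330) × 85 = 992282 N.
Remaining web compression depth: a_w = (T − C_f)/(0.85 f'_c b_w) = (1693200 − 992282)/(0.85 × 21.8 × 330) = 114.62 mm.
M_n = C_f(d − h_f/2) + (T − C_f)(d − a_w/2) = 992282 × (530 − 42.5) + 700918 × (530 − 57.31) = 483.74 + 331.32 = 815.06 × 10⁶ N·mm.
M_n = 815.06 kN·m.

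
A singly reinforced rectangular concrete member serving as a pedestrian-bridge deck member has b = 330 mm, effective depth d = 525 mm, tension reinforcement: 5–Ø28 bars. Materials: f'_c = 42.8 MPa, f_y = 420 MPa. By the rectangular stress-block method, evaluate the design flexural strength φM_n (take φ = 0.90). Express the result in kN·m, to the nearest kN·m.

A_s = 5 × 616 = 3080 mm².
T = A_s f_y = 3080 × 420 = 1293600 N = 1293.6 kN.
From C = T: a = T/(0.85 f'_c b) = 1293600/(0.85 × 42.8 × 330) = 107.75 mm.
M_n = T(d − a/2) = 1293.6 kN × (525 − 53.875) mm = 609.45 kN·m.
φM_n = 0.90 × 609.45 = 548.51 kN·m.

φM_n ≈ 549 kN·m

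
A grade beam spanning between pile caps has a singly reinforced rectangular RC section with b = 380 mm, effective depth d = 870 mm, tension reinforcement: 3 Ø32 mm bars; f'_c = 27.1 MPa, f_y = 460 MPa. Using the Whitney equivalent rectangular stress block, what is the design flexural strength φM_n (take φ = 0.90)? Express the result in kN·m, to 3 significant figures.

φM_n ≈ 805 kN·m

A_s = 3 × 804 = 2412 mm².
T = A_s f_y = 2412 × 460 = 1109520 N = 1109.52 kN.
From C = T: a = T/(0.85 f'_c b) = 1109520/(0.85 × 27.1 × 380) = 126.75 mm.
M_n = T(d − a/2) = 1109.52 kN × (870 − 63.375) mm = 894.97 kN·m.
φM_n = 0.90 × 894.97 = 805.47 kN·m.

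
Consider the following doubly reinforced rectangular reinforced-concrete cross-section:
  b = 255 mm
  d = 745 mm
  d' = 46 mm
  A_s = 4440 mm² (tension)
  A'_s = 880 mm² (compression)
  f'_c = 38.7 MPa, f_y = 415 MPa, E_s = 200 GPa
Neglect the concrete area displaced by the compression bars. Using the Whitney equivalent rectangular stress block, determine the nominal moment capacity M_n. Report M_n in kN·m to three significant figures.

M_n ≈ 1230 kN·m

Assume both tension and compression steel yield.
Net tension couple steel: A_s − A'_s = 3560 mm².
a = (A_s − A'_s) f_y / (0.85 f'_c b) = 1477400/(0.85 × 38.7 × 255) = 176.13 mm.
c = a/β₁ = 176.13/0.774 = 227.56 mm; ε'_s = 0.003(c − d')/c = 0.0024 ≥ f_y/E_s = 0.0021, so compression steel does yield.
M_n = (A_s − A'_s) f_y (d − a/2) + A'_s f_y (d − d') = [1477400 × (745 − 88.065) + 365200 × (745 − 46)] × 10⁻⁶ = 970.56 + 255.27 = 1225.83 kN·m.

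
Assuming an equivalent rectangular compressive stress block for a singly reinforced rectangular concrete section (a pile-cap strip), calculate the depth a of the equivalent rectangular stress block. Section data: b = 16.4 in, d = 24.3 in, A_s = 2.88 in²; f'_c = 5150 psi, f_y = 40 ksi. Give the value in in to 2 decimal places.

T = A_s f_y = 2.88 × 40 = 115.2 kips.
a = T/(0.85 f'_c b) = 115.2/(0.85 × 5.15 × 16.4) = 1.60 in.

a ≈ 1.60 in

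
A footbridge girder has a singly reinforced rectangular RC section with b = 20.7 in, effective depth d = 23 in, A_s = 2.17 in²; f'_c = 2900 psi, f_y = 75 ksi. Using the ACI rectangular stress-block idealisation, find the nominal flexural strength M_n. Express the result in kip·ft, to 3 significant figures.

T = A_s f_y = 2.17 × 75 = 162.75 kips.
a = T/(0.85 f'_c b) = 162.75/(0.85 × 2.9 × 20.7) = 3.190 in.
M_n = T(d − a/2) = 162.75 × (23 − 1.595) = 3483.7 kip·in = 3483.7/12 = 290.31 kip·ft.

M_n ≈ 290 kip·ft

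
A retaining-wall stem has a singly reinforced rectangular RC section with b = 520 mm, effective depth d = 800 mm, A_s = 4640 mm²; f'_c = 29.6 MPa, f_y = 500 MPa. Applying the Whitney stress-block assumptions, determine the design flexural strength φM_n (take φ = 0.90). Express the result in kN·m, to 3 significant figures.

T = A_s f_y = 4640 × 500 = 2320000 N = 2320 kN.
From C = T: a = T/(0.85 f'_c b) = 2320000/(0.85 × 29.6 × 520) = 177.33 mm.
M_n = T(d − a/2) = 2320 kN × (800 − 88.665) mm = 1650.30 kN·m.
φM_n = 0.90 × 1650.30 = 1485.27 kN·m.

φM_n ≈ 1490 kN·m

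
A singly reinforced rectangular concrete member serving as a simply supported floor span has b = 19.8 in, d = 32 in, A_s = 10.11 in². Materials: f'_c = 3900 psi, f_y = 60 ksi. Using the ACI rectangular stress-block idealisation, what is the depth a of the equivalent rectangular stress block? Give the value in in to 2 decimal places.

a ≈ 9.24 in

T = A_s f_y = 10.11 × 60 = 606.6 kips.
a = T/(0.85 f'_c b) = 606.6/(0.85 × 3.9 × 19.8) = 9.24 in.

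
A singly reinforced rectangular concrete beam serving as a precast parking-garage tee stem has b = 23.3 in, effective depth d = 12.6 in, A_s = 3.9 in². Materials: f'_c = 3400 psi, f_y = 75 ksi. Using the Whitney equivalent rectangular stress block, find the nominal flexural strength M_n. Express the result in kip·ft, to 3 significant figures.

T = A_s f_y = 3.9 × 75 = 292.5 kips.
a = T/(0.85 f'_c b) = 292.5/(0.85 × 3.4 × 23.3) = 4.344 in.
M_n = T(d − a/2) = 292.5 × (12.6 − 2.172) = 3050.2 kip·in = 3050.2/12 = 254.18 kip·ft.

M_n ≈ 254 kip·ft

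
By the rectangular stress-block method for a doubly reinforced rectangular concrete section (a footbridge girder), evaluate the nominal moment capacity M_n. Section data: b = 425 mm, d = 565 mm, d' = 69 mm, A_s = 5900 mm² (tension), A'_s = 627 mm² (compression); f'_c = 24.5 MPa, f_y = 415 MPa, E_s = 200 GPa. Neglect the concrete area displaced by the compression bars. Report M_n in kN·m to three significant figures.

M_n ≈ 1090 kN·m

Assume both tension and compression steel yield.
Net tension couple steel: A_s − A'_s = 5273 mm².
a = (A_s − A'_s) f_y / (0.85 f'_c b) = 2188295/(0.85 × 24.5 × 425) = 247.25 mm.
c = a/β₁ = 247.25/0.85 = 290.88 mm; ε'_s = 0.003(c − d')/c = 0.0023 ≥ f_y/E_s = 0.0021, so compression steel does yield.
M_n = (A_s − A'_s) f_y (d − a/2) + A'_s f_y (d − d') = [2188295 × (565 − 123.625) + 260205 × (565 − 69)] × 10⁻⁶ = 965.86 + 129.06 = 1094.92 kN·m.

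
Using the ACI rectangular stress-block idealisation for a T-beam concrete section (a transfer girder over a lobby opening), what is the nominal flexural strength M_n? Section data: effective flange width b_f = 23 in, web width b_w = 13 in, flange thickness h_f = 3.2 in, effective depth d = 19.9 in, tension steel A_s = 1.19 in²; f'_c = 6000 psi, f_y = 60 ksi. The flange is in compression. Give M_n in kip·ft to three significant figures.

M_n ≈ 117 kip·ft

Tension: T = A_s f_y = 1.19 × 60 = 71.4 kips.
Try a within the flange: a = T/(0.85 f'_c b_f) = 71.4/(0.85 × 6 × 23) = 0.609 in.
Since a = 0.609 ≤ h_f = 3.2 in, the stress block lies entirely in the flange; analyse as a rectangular beam of width b_f.
M_n = T(d − a/2) = 71.4 × (19.9 − 0.3045) = 1399.1 kip·in.
M_n = 1399.1/12 = 116.59 kip·ft.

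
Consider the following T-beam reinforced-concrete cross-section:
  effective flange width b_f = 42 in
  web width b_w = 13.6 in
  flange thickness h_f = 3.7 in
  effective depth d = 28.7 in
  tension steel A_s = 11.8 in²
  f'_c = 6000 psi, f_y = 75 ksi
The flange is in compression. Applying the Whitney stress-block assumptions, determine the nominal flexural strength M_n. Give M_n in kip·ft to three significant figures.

Tension: T = A_s f_y = 11.8 × 75 = 885 kips.
Try a within the flange: a = T/(0.85 f'_c b_f) = 885/(0.85 × 6 × 42) = 4.132 in.
a = 4.132 > h_f = 3.7 in: the block extends into the web. Split into flange-overhang and web parts.
C_f = 0.85 f'_c (b_f − b_w) h_f = 0.85 × 6 × (42 − 13.6) × 3.7 = 535.9 kips.
Remaining web compression depth: a_w = (T − C_f)/(0.85 f'_c b_w) = (885 − 535.9)/(0.85 × 6 × 13.6) = 5.033 in.
M_n = C_f(d − h_f/2) + (T − C_f)(d − a_w/2) = 535.9 × (28.7 − 1.85) + 349.1 × (28.7 − 2.5165) = 14388.9 + 9140.7 = 23529.6 kip·in.
M_n = 23529.6/12 = 1960.80 kip·ft.

M_n ≈ 1960 kip·ft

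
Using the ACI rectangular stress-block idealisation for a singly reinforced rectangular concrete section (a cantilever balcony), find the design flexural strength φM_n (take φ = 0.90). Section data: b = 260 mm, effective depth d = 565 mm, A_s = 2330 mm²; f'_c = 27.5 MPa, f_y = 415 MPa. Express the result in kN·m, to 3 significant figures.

φM_n ≈ 422 kN·m

T = A_s f_y = 2330 × 415 = 966950 N = 966.95 kN.
From C = T: a = T/(0.85 f'_c b) = 966950/(0.85 × 27.5 × 260) = 159.10 mm.
M_n = T(d − a/2) = 966.95 kN × (565 − 79.55) mm = 469.41 kN·m.
φM_n = 0.90 × 469.41 = 422.47 kN·m.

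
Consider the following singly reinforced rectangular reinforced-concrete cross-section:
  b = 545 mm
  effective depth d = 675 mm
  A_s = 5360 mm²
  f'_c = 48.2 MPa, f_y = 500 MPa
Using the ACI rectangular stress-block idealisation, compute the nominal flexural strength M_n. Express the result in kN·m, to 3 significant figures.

T = A_s f_y = 5360 × 500 = 2680000 N = 2680 kN.
From C = T: a = T/(0.85 f'_c b) = 2680000/(0.85 × 48.2 × 545) = 120.03 mm.
M_n = T(d − a/2) = 2680 kN × (675 − 60.015) mm = 1648.16 kN·m.

M_n ≈ 1650 kN·m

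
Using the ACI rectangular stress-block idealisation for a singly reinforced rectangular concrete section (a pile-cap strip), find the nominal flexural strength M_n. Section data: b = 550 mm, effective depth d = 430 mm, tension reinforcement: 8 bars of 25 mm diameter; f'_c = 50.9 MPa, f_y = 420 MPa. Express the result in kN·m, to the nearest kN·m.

A_s = 8 × 491 = 3928 mm².
T = A_s f_y = 3928 × 420 = 1649760 N = 1649.76 kN.
From C = T: a = T/(0.85 f'_c b) = 1649760/(0.85 × 50.9 × 550) = 69.33 mm.
M_n = T(d − a/2) = 1649.76 kN × (430 − 34.665) mm = 652.21 kN·m.

M_n ≈ 652 kN·m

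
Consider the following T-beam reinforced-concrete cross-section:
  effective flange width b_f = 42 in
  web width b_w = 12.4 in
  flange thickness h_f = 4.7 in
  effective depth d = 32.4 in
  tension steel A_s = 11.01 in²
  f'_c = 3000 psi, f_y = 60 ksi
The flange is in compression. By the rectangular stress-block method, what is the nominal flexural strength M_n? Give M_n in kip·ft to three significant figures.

M_n ≈ 1590 kip·ft

Tension: T = A_s f_y = 11.01 × 60 = 660.6 kips.
Try a within the flange: a = T/(0.85 f'_c b_f) = 660.6/(0.85 × 3 × 42) = 6.168 in.
a = 6.168 > h_f = 4.7 in: the block extends into the web. Split into flange-overhang and web parts.
C_f = 0.85 f'_c (b_f − b_w) h_f = 0.85 × 3 × (42 − 12.4) × 4.7 = 354.8 kips.
Remaining web compression depth: a_w = (T − C_f)/(0.85 f'_c b_w) = (660.6 − 354.8)/(0.85 × 3 × 12.4) = 9.671 in.
M_n = C_f(d − h_f/2) + (T − C_f)(d − a_w/2) = 354.8 × (32.4 − 2.35) + 305.8 × (32.4 − 4.8355) = 10661.7 + 8429.2 = 19090.9 kip·in.
M_n = 19090.9/12 = 1590.91 kip·ft.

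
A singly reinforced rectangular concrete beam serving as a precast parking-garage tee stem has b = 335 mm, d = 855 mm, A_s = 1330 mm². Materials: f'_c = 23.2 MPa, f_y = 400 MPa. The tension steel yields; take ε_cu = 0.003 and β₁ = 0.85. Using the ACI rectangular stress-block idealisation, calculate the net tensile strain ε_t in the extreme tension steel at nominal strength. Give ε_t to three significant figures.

a = A_s f_y/(0.85 f'_c b) = 80.53 mm.
β₁ = 0.85, so c = a/β₁ = 80.53/0.85 = 94.74 mm.
From the linear strain diagram with ε_cu = 0.003: ε_t = 0.003 (d − c)/c = 0.003 × (855 − 94.74)/94.74 = 0.0241.
Since ε_t ≥ 0.005, the section is tension-controlled.

ε_t ≈ 0.0241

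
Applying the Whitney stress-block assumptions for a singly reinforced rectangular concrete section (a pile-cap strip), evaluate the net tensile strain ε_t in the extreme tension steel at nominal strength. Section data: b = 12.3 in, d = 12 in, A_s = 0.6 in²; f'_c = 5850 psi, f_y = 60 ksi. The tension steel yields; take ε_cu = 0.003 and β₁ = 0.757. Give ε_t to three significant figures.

ε_t ≈ 0.0433

a = A_s f_y/(0.85 f'_c b) = 0.589 in.
β₁ = 0.757, so c = a/β₁ = 0.589/0.757 = 0.778 in.
From the linear strain diagram with ε_cu = 0.003: ε_t = 0.003 (d − c)/c = 0.003 × (12 − 0.778)/0.778 = 0.0433.
Since ε_t ≥ 0.005, the section is tension-controlled.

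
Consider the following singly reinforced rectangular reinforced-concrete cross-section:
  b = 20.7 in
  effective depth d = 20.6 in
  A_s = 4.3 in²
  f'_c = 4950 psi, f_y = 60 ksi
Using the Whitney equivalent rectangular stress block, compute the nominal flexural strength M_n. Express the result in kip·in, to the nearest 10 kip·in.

T = A_s f_y = 4.3 × 60 = 258 kips.
a = T/(0.85 f'_c b) = 258/(0.85 × 4.95 × 20.7) = 2.962 in.
M_n = T(d − a/2) = 258 × (20.6 − 1.481) = 4932.7 kip·in.

M_n ≈ 4930 kip·in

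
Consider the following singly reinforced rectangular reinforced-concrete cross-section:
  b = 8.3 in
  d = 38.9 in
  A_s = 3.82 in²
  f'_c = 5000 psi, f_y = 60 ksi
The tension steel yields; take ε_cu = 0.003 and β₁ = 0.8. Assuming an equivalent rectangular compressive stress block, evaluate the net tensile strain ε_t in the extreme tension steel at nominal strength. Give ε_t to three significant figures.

ε_t ≈ 0.0114

a = A_s f_y/(0.85 f'_c b) = 6.498 in.
β₁ = 0.8, so c = a/β₁ = 6.498/0.8 = 8.123 in.
From the linear strain diagram with ε_cu = 0.003: ε_t = 0.003 (d − c)/c = 0.003 × (38.9 − 8.123)/8.123 = 0.0114.
Since ε_t ≥ 0.005, the section is tension-controlled.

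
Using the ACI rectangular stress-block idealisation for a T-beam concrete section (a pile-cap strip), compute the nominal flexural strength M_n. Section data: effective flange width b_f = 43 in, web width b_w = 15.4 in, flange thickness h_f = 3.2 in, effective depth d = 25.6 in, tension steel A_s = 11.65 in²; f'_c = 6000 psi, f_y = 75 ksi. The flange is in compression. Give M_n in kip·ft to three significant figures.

Tension: T = A_s f_y = 11.65 × 75 = 873.75 kips.
Try a within the flange: a = T/(0.85 f'_c b_f) = 873.75/(0.85 × 6 × 43) = 3.984 in.
a = 3.984 > h_f = 3.2 in: the block extends into the web. Split into flange-overhang and web parts.
C_f = 0.85 f'_c (b_f − b_w) h_f = 0.85 × 6 × (43 − 15.4) × 3.2 = 450.4 kips.
Remaining web compression depth: a_w = (T − C_f)/(0.85 f'_c b_w) = (873.75 − 450.4)/(0.85 × 6 × 15.4) = 5.390 in.
M_n = C_f(d − h_f/2) + (T − C_f)(d − a_w/2) = 450.4 × (25.6 − 1.6) + 423.35 × (25.6 − 2.695) = 10809.6 + 9696.8 = 20506.4 kip·in.
M_n = 20506.4/12 = 1708.87 kip·ft.

M_n ≈ 1710 kip·ft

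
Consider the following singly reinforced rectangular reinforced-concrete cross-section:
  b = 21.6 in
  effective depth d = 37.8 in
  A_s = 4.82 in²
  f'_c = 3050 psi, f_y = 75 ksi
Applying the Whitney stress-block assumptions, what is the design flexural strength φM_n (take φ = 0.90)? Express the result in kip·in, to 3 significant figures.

φM_n ≈ 11200 kip·in

T = A_s f_y = 4.82 × 75 = 361.5 kips.
a = T/(0.85 f'_c b) = 361.5/(0.85 × 3.05 × 21.6) = 6.456 in.
M_n = T(d − a/2) = 361.5 × (37.8 − 3.228) = 12497.8 kip·in.
φM_n = 0.90 × 12497.8 = 11248.0 kip·in.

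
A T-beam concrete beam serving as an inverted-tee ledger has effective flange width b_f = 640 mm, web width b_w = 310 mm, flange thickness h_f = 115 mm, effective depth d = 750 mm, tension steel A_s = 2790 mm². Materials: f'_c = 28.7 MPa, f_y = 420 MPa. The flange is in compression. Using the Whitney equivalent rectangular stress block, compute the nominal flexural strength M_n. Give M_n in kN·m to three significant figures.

M_n ≈ 835 kN·m

Tension: T = A_s f_y = 2790 × 420 = 1171800 N.
Try a within the flange: a = T/(0.85 f'_c b_f) = 1171800/(0.85 × 28.7 × 640) = 75.05 mm.
Since a = 75.05 ≤ h_f = 115 mm, the stress block lies entirely in the flange; analyse as a rectangular beam of width b_f.
M_n = T(d − a/2) = 1171800 × (750 − 37.525) = 834.88 × 10⁶ N·mm.
M_n = 834.88 kN·m.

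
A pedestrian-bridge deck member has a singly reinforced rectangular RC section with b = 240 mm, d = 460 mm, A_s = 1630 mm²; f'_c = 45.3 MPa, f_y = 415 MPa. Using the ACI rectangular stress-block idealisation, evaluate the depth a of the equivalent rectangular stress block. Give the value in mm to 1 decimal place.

T = A_s f_y = 1630 × 415 = 676450 N = 676.45 kN.
Setting C = 0.85 f'_c a b equal to T: a = 676450/(0.85 × 45.3 × 240) = 73.2 mm.

a ≈ 73.2 mm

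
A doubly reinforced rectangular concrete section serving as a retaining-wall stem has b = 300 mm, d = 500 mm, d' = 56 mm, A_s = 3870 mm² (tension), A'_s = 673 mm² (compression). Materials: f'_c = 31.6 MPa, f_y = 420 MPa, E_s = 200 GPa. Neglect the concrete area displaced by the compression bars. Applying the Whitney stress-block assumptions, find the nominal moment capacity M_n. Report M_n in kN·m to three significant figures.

Assume both tension and compression steel yield.
Net tension couple steel: A_s − A'_s = 3197 mm².
a = (A_s − A'_s) f_y / (0.85 f'_c b) = 1342740/(0.85 × 31.6 × 300) = 166.63 mm.
c = a/β₁ = 166.63/0.824 = 202.22 mm; ε'_s = 0.003(c − d')/c = 0.0022 ≥ f_y/E_s = 0.0021, so compression steel does yield.
M_n = (A_s − A'_s) f_y (d − a/2) + A'_s f_y (d − d') = [1342740 × (500 − 83.315) + 282660 × (500 − 56)] × 10⁻⁶ = 559.50 + 125.50 = 685.00 kN·m.

M_n ≈ 685 kN·m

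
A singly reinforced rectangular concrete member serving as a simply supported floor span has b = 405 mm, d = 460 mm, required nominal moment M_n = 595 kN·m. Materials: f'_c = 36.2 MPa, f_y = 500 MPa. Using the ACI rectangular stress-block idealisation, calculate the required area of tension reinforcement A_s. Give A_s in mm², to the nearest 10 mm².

With M_n = 0.85 f'_c a b (d − a/2), solve the quadratic for a:
a = d − √(d² − 2M_n/(0.85 f'_c b)) = 460 − √(460² − 2 × 595×10⁶/(0.85 × 36.2 × 405)) = 119.25 mm.
A_s = 0.85 f'_c a b / f_y = 0.85 × 36.2 × 119.25 × 405 / 500 = 2972.2 mm².

A_s ≈ 2970 mm²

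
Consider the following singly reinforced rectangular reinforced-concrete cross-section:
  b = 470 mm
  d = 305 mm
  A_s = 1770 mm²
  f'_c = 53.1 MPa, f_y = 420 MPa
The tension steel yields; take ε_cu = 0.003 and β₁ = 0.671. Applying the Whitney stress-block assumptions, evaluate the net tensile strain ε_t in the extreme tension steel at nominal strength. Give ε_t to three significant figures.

ε_t ≈ 0.0145

a = A_s f_y/(0.85 f'_c b) = 35.04 mm.
β₁ = 0.671, so c = a/β₁ = 35.04/0.671 = 52.22 mm.
From the linear strain diagram with ε_cu = 0.003: ε_t = 0.003 (d − c)/c = 0.003 × (305 − 52.22)/52.22 = 0.0145.
Since ε_t ≥ 0.005, the section is tension-controlled.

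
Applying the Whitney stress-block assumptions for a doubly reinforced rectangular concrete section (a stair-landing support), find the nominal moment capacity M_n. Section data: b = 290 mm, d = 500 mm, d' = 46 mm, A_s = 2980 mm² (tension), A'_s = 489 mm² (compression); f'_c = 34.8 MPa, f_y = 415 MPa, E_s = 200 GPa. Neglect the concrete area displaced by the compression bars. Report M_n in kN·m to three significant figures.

Assume both tension and compression steel yield.
Net tension couple steel: A_s − A'_s = 2491 mm².
a = (A_s − A'_s) f_y / (0.85 f'_c b) = 1033765/(0.85 × 34.8 × 290) = 120.51 mm.
c = a/β₁ = 120.51/0.801 = 150.45 mm; ε'_s = 0.003(c − d')/c = 0.0021 ≥ f_y/E_s = 0.0021, so compression steel does yield.
M_n = (A_s − A'_s) f_y (d − a/2) + A'_s f_y (d − d') = [1033765 × (500 − 60.255) + 202935 × (500 − 46)] × 10⁻⁶ = 454.59 + 92.13 = 546.72 kN·m.

M_n ≈ 547 kN·m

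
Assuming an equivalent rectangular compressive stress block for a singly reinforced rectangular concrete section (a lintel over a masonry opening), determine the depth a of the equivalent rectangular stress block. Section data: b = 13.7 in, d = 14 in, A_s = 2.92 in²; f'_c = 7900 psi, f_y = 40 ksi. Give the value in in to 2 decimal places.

a ≈ 1.27 in

T = A_s f_y = 2.92 × 40 = 116.8 kips.
a = T/(0.85 f'_c b) = 116.8/(0.85 × 7.9 × 13.7) = 1.27 in.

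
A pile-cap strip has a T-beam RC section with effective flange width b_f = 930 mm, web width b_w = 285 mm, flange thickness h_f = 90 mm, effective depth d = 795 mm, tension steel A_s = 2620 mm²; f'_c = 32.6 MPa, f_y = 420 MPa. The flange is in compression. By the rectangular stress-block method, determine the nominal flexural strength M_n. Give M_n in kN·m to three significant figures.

M_n ≈ 851 kN·m

Tension: T = A_s f_y = 2620 × 420 = 1100400 N.
Try a within the flange: a = T/(0.85 f'_c b_f) = 1100400/(0.85 × 32.6 × 930) = 42.70 mm.
Since a = 42.70 ≤ h_f = 90 mm, the stress block lies entirely in the flange; analyse as a rectangular beam of width b_f.
M_n = T(d − a/2) = 1100400 × (795 − 21.35) = 851.32 × 10⁶ N·mm.
M_n = 851.32 kN·m.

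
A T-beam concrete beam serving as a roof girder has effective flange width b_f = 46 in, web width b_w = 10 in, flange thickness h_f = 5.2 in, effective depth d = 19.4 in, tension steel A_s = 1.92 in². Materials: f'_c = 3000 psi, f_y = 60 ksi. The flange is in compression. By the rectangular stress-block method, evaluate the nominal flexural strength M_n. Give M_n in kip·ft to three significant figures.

M_n ≈ 182 kip·ft

Tension: T = A_s f_y = 1.92 × 60 = 115.2 kips.
Try a within the flange: a = T/(0.85 f'_c b_f) = 115.2/(0.85 × 3 × 46) = 0.982 in.
Since a = 0.982 ≤ h_f = 5.2 in, the stress block lies entirely in the flange; analyse as a rectangular beam of width b_f.
M_n = T(d − a/2) = 115.2 × (19.4 − 0.491) = 2178.3 kip·in.
M_n = 2178.3/12 = 181.53 kip·ft.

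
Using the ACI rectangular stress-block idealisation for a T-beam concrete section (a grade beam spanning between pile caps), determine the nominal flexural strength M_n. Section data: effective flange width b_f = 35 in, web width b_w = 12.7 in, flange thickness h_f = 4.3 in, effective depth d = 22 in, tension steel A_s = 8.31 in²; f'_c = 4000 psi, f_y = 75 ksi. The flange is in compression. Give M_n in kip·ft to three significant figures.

Tension: T = A_s f_y = 8.31 × 75 = 623.25 kips.
Try a within the flange: a = T/(0.85 f'_c b_f) = 623.25/(0.85 × 4 × 35) = 5.237 in.
a = 5.237 > h_f = 4.3 in: the block extends into the web. Split into flange-overhang and web parts.
C_f = 0.85 f'_c (b_f − b_w) h_f = 0.85 × 4 × (35 − 12.7) × 4.3 = 326.0 kips.
Remaining web compression depth: a_w = (T − C_f)/(0.85 f'_c b_w) = (623.25 − 326.0)/(0.85 × 4 × 12.7) = 6.884 in.
M_n = C_f(d − h_f/2) + (T − C_f)(d − a_w/2) = 326.0 × (22 − 2.15) + 297.25 × (22 − 3.442) = 6471.1 + 5516.4 = 11987.5 kip·in.
M_n = 11987.5/12 = 998.96 kip·ft.

M_n ≈ 999 kip·ft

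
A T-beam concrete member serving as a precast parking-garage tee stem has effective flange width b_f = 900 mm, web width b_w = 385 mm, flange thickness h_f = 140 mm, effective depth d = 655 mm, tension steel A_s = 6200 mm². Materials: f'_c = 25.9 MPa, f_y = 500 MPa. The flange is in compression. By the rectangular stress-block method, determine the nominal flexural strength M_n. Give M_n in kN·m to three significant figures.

M_n ≈ 1780 kN·m

Tension: T = A_s f_y = 6200 × 500 = 3100000 N.
Try a within the flange: a = T/(0.85 f'_c b_f) = 3100000/(0.85 × 25.9 × 900) = 156.46 mm.
a = 156.46 > h_f = 140 mm: the block extends into the web. Split into flange-overhang and web parts.
C_f = 0.85 f'_c (b_f − b_w) h_f = 0.85 × 25.9 × (900 − 385) × 140 = 1587282 N.
Remaining web compression depth: a_w = (T − C_f)/(0.85 f'_c b_w) = (3100000 − 1587282)/(0.85 × 25.9 × 385) = 178.48 mm.
M_n = C_f(d − h_f/2) + (T − C_f)(d − a_w/2) = 1587282 × (655 − 70) + 1512718 × (655 − 89.24) = 928.56 + 855.84 = 1784.40 × 10⁶ N·mm.
M_n = 1784.40 kN·m.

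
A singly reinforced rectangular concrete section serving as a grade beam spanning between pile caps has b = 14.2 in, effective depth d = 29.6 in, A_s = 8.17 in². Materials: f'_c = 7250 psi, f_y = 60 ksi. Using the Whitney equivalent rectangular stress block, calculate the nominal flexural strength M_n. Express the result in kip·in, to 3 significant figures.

M_n ≈ 13100 kip·in

T = A_s f_y = 8.17 × 60 = 490.2 kips.
a = T/(0.85 f'_c b) = 490.2/(0.85 × 7.25 × 14.2) = 5.602 in.
M_n = T(d − a/2) = 490.2 × (29.6 − 2.801) = 13136.9 kip·in.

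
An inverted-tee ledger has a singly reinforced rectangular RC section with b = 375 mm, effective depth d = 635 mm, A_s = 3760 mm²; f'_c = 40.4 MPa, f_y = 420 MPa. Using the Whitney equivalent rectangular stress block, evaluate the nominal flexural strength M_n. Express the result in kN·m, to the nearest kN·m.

M_n ≈ 906 kN·m

T = A_s f_y = 3760 × 420 = 1579200 N = 1579.2 kN.
From C = T: a = T/(0.85 f'_c b) = 1579200/(0.85 × 40.4 × 375) = 122.63 mm.
M_n = T(d − a/2) = 1579.2 kN × (635 − 61.315) mm = 905.96 kN·m.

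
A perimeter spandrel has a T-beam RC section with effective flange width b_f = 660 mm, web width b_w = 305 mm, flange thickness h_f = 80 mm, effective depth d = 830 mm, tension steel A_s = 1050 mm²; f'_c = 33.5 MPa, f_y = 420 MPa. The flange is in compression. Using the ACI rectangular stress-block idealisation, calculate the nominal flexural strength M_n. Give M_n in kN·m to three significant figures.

M_n ≈ 361 kN·m

Tension: T = A_s f_y = 1050 × 420 = 441000 N.
Try a within the flange: a = T/(0.85 f'_c b_f) = 441000/(0.85 × 33.5 × 660) = 23.47 mm.
Since a = 23.47 ≤ h_f = 80 mm, the stress block lies entirely in the flange; analyse as a rectangular beam of width b_f.
M_n = T(d − a/2) = 441000 × (830 − 11.735) = 360.85 × 10⁶ N·mm.
M_n = 360.85 kN·m.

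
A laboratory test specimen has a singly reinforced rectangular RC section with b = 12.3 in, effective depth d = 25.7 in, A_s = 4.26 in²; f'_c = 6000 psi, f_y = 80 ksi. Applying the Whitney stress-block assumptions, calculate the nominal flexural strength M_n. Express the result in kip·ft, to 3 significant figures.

M_n ≈ 653 kip·ft

T = A_s f_y = 4.26 × 80 = 340.8 kips.
a = T/(0.85 f'_c b) = 340.8/(0.85 × 6 × 12.3) = 5.433 in.
M_n = T(d − a/2) = 340.8 × (25.7 − 2.7165) = 7832.8 kip·in = 7832.8/12 = 652.73 kip·ft.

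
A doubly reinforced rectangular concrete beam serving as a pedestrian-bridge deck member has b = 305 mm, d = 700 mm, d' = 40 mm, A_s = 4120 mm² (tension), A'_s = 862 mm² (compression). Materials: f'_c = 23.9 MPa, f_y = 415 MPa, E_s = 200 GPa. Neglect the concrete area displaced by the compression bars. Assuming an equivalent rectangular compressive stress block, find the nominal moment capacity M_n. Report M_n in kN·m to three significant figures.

M_n ≈ 1040 kN·m

Assume both tension and compression steel yield.
Net tension couple steel: A_s − A'_s = 3258 mm².
a = (A_s − A'_s) f_y / (0.85 f'_c b) = 1352070/(0.85 × 23.9 × 305) = 218.21 mm.
c = a/β₁ = 218.21/0.85 = 256.72 mm; ε'_s = 0.003(c − d')/c = 0.0025 ≥ f_y/E_s = 0.0021, so compression steel does yield.
M_n = (A_s − A'_s) f_y (d − a/2) + A'_s f_y (d − d') = [1352070 × (700 − 109.105) + 357730 × (700 − 40)] × 10⁻⁶ = 798.93 + 236.10 = 1035.03 kN·m.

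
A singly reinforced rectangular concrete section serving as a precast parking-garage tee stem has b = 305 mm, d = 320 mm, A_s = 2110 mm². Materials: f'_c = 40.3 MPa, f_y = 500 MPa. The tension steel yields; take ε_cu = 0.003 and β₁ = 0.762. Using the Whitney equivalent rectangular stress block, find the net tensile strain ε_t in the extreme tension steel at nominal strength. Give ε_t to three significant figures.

a = A_s f_y/(0.85 f'_c b) = 100.98 mm.
β₁ = 0.762, so c = a/β₁ = 100.98/0.762 = 132.52 mm.
From the linear strain diagram with ε_cu = 0.003: ε_t = 0.003 (d − c)/c = 0.003 × (320 − 132.52)/132.52 = 0.00424.
ε_t is between 0.004 and 0.005 — transition zone.

ε_t ≈ 0.00424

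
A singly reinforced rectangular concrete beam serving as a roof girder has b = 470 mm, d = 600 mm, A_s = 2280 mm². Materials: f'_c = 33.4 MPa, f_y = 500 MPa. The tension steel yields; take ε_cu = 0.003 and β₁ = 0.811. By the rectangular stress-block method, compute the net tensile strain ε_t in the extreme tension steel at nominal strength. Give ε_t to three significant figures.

ε_t ≈ 0.0141

a = A_s f_y/(0.85 f'_c b) = 85.44 mm.
β₁ = 0.811, so c = a/β₁ = 85.44/0.811 = 105.35 mm.
From the linear strain diagram with ε_cu = 0.003: ε_t = 0.003 (d − c)/c = 0.003 × (600 − 105.35)/105.35 = 0.0141.
Since ε_t ≥ 0.005, the section is tension-controlled.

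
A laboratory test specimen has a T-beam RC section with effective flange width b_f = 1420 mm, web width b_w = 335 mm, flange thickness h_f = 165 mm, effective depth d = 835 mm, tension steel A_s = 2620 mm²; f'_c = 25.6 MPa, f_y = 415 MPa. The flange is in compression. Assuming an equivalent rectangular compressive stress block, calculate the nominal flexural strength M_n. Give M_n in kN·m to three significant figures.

M_n ≈ 889 kN·m

Tension: T = A_s f_y = 2620 × 415 = 1087300 N.
Try a within the flange: a = T/(0.85 f'_c b_f) = 1087300/(0.85 × 25.6 × 1420) = 35.19 mm.
Since a = 35.19 ≤ h_f = 165 mm, the stress block lies entirely in the flange; analyse as a rectangular beam of width b_f.
M_n = T(d − a/2) = 1087300 × (835 − 17.595) = 888.76 × 10⁶ N·mm.
M_n = 888.76 kN·m.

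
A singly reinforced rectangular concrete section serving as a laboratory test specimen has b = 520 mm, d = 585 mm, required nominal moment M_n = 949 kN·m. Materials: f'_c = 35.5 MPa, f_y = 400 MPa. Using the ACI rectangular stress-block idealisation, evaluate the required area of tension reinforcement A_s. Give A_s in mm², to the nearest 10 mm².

With M_n = 0.85 f'_c a b (d − a/2), solve the quadratic for a:
a = d − √(d² − 2M_n/(0.85 f'_c b)) = 585 − √(585² − 2 × 949×10⁶/(0.85 × 35.5 × 520)) = 114.61 mm.
A_s = 0.85 f'_c a b / f_y = 0.85 × 35.5 × 114.61 × 520 / 400 = 4495.9 mm².

A_s ≈ 4500 mm²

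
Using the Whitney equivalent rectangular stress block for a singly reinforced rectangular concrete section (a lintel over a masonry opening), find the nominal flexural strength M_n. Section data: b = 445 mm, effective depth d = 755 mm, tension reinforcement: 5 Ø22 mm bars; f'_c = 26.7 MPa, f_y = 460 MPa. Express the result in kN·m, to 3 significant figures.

M_n ≈ 622 kN·m

A_s = 5 × 380 = 1900 mm².
T = A_s f_y = 1900 × 460 = 874000 N = 874 kN.
From C = T: a = T/(0.85 f'_c b) = 874000/(0.85 × 26.7 × 445) = 86.54 mm.
M_n = T(d − a/2) = 874 kN × (755 − 43.27) mm = 622.05 kN·m.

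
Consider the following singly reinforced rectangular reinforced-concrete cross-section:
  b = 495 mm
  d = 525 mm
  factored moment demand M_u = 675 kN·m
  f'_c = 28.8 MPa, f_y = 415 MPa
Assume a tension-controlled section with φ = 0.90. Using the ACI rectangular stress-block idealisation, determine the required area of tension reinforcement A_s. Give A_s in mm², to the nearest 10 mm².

A_s ≈ 3950 mm²

M_n = M_u/φ = 675/0.90 = 750 kN·m.
With M_n = 0.85 f'_c a b (d − a/2), solve the quadratic for a:
a = d − √(d² − 2M_n/(0.85 f'_c b)) = 525 − √(525² − 2 × 750×10⁶/(0.85 × 28.8 × 495)) = 135.34 mm.
A_s = 0.85 f'_c a b / f_y = 0.85 × 28.8 × 135.34 × 495 / 415 = 3951.8 mm².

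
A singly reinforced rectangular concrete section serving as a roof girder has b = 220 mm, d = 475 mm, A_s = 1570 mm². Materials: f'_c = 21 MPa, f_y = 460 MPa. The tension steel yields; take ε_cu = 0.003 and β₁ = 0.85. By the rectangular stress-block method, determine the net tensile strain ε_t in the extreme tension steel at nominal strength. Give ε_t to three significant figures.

ε_t ≈ 0.00359

a = A_s f_y/(0.85 f'_c b) = 183.91 mm.
β₁ = 0.85, so c = a/β₁ = 183.91/0.85 = 216.36 mm.
From the linear strain diagram with ε_cu = 0.003: ε_t = 0.003 (d − c)/c = 0.003 × (475 − 216.36)/216.36 = 0.00359.
ε_t < 0.004 — the section is over-reinforced for flexure under ACI limits.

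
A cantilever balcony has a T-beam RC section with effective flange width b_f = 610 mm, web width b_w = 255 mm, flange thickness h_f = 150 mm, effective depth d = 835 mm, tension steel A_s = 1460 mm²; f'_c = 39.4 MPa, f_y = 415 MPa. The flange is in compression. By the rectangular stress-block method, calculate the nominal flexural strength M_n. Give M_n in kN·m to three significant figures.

Tension: T = A_s f_y = 1460 × 415 = 605900 N.
Try a within the flange: a = T/(0.85 f'_c b_f) = 605900/(0.85 × 39.4 × 610) = 29.66 mm.
Since a = 29.66 ≤ h_f = 150 mm, the stress block lies entirely in the flange; analyse as a rectangular beam of width b_f.
M_n = T(d − a/2) = 605900 × (835 − 14.83) = 496.94 × 10⁶ N·mm.
M_n = 496.94 kN·m.

M_n ≈ 497 kN·m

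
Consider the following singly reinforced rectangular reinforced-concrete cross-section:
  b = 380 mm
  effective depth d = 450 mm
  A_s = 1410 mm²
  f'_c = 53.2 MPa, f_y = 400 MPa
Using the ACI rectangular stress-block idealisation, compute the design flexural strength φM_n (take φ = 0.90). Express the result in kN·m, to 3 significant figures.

φM_n ≈ 220 kN·m

T = A_s f_y = 1410 × 400 = 564000 N = 564 kN.
From C = T: a = T/(0.85 f'_c b) = 564000/(0.85 × 53.2 × 380) = 32.82 mm.
M_n = T(d − a/2) = 564 kN × (450 − 16.41) mm = 244.54 kN·m.
φM_n = 0.90 × 244.54 = 220.09 kN·m.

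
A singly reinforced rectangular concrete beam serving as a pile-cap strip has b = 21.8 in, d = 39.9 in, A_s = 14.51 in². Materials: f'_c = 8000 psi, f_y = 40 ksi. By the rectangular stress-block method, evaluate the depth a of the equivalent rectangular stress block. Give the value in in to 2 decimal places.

a ≈ 3.92 in

T = A_s f_y = 14.51 × 40 = 580.4 kips.
a = T/(0.85 f'_c b) = 580.4/(0.85 × 8 × 21.8) = 3.92 in.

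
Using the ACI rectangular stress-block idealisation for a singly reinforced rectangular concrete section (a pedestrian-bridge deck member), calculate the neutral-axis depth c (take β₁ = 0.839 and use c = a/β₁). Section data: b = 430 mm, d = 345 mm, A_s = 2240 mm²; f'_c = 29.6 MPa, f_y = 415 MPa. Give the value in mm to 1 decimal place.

c ≈ 102.4 mm

T = A_s f_y = 2240 × 415 = 929600 N = 929.6 kN.
Setting C = 0.85 f'_c a b equal to T: a = 929600/(0.85 × 29.6 × 430) = 85.925 mm.
With β₁ = 0.839, c = a/β₁ = 85.925/0.839 = 102.4 mm.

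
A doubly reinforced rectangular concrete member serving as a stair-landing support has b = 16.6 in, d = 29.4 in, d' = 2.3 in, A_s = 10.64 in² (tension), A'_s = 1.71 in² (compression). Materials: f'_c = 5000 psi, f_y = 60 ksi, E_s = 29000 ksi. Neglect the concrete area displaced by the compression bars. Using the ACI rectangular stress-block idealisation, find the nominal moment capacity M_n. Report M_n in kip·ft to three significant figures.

M_n ≈ 1370 kip·ft

Assume both steels yield.
a = (A_s − A'_s) f_y/(0.85 f'_c b) = (10.64 − 1.71) × 60/(0.85 × 5 × 16.6) = 7.595 in.
c = a/β₁ = 7.595/0.8 = 9.494 in; ε'_s = 0.003(c − d')/c = 0.0023 ≥ ε_y = 0.0021, so the compression steel yields.
M_n = (A_s − A'_s) f_y (d − a/2) + A'_s f_y (d − d') = 535.8 × (29.4 − 3.7975) + 102.6 × (29.4 − 2.3) = 13717.8 + 2780.5 = 16498.3 kip·in = 16498.3/12 = 1374.86 kip·ft.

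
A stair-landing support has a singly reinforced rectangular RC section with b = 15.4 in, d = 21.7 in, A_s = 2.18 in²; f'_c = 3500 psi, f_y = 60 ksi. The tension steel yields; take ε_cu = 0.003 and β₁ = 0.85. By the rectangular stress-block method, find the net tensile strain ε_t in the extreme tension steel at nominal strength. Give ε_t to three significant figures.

a = A_s f_y/(0.85 f'_c b) = 2.855 in.
β₁ = 0.85, so c = a/β₁ = 2.855/0.85 = 3.359 in.
From the linear strain diagram with ε_cu = 0.003: ε_t = 0.003 (d − c)/c = 0.003 × (21.7 − 3.359)/3.359 = 0.0164.
Since ε_t ≥ 0.005, the section is tension-controlled.

ε_t ≈ 0.0164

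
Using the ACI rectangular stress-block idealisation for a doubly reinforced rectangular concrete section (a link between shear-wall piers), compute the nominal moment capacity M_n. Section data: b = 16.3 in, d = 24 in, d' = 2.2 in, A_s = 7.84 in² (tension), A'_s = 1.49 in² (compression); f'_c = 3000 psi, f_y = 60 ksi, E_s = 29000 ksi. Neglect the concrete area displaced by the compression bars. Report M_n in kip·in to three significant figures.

Assume both steels yield.
a = (A_s − A'_s) f_y/(0.85 f'_c b) = (7.84 − 1.49) × 60/(0.85 × 3 × 16.3) = 9.166 in.
c = a/β₁ = 9.166/0.85 = 10.784 in; ε'_s = 0.003(c − d')/c = 0.0024 ≥ ε_y = 0.0021, so the compression steel yields.
M_n = (A_s − A'_s) f_y (d − a/2) + A'_s f_y (d − d') = 381 × (24 − 4.583) + 89.4 × (24 − 2.2) = 7397.9 + 1948.9 = 9346.8 kip·in.

M_n ≈ 9350 kip·in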